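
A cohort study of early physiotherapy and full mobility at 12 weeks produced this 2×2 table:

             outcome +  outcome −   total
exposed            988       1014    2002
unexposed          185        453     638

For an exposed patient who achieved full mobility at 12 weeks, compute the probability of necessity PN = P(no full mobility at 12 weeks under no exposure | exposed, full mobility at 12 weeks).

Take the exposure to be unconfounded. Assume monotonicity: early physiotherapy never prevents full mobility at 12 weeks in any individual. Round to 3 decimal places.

p₁ = P(outcome | exposed) = 988/2002 = 0.49351
p₀ = P(outcome | unexposed) = 185/638 = 0.28997
Under exogeneity and monotonicity, PN = (p₁ − p₀) / p₁.
PN = (0.49351 − 0.28997) / 0.49351 = 0.20354 / 0.49351 ≈ 0.4124

PN ≈ 0.412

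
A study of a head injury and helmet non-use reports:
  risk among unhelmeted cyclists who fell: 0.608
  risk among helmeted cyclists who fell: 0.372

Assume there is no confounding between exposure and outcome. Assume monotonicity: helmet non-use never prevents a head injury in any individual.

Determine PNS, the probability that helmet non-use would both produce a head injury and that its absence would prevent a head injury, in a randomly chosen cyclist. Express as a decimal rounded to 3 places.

PNS ≈ 0.236

Let p₁ = 0.608, p₀ = 0.372.
Under exogeneity and monotonicity, PNS = p₁ − p₀.
PNS = 0.608 − 0.372 = 0.236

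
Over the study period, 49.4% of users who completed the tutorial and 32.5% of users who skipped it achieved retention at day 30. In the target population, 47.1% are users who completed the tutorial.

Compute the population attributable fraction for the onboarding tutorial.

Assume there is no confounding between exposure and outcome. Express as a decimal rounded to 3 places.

p₁ = 0.494, p₀ = 0.325.
Overall risk P(Y=1) = π·p₁ + (1−π)·p₀ = 0.471×0.494 + 0.529×0.325 = 0.4046.
Under exogeneity, PAF = [P(Y=1) − p₀] / P(Y=1).
PAF = (0.4046 − 0.325) / 0.4046 ≈ 0.1967

PAF ≈ 0.197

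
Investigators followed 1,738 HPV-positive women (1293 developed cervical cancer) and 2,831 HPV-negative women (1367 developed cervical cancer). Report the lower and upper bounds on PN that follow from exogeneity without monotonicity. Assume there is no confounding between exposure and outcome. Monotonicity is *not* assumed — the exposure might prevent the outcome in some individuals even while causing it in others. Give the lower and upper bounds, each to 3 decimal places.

0.351 ≤ PN ≤ 0.695

p₁ = P(outcome | exposed) = 1293/1738 = 0.74396
p₀ = P(outcome | unexposed) = 1367/2831 = 0.48287
Under exogeneity alone the bounds on PN are max{0,(p₁−p₀)/p₁} ≤ PN ≤ min{1,(1−p₀)/p₁}.
  lower = (p₁ − p₀)/p₁ = 0.26109 / 0.74396 ≈ 0.3509
  upper = min{1, (1 − p₀)/p₁} = 0.51713 / 0.74396 ≈ 0.6951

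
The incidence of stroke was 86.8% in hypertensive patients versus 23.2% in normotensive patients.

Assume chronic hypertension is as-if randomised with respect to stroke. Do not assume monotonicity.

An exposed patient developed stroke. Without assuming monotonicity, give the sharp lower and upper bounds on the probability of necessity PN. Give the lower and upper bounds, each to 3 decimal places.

0.733 ≤ PN ≤ 0.885

p₁ = 0.868, p₀ = 0.232.
Under exogeneity alone the bounds on PN are max{0,(p₁−p₀)/p₁} ≤ PN ≤ min{1,(1−p₀)/p₁}.
  lower = (p₁ − p₀)/p₁ = 0.636 / 0.868 ≈ 0.7327
  upper = min{1, (1 − p₀)/p₁} = 0.768 / 0.868 ≈ 0.8848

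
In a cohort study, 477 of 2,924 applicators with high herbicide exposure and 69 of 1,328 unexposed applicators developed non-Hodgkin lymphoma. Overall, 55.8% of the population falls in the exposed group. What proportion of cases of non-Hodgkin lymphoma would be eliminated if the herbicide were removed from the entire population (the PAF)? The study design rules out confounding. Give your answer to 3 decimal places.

p₁ = P(outcome | exposed) = 477/2924 = 0.16313
p₀ = P(outcome | unexposed) = 69/1328 = 0.051958
Overall risk P(Y=1) = π·p₁ + (1−π)·p₀ = 0.558×0.16313 + 0.442×0.051958 = 0.11399.
Under exogeneity, PAF = [P(Y=1) − p₀] / P(Y=1).
PAF = (0.11399 − 0.051958) / 0.11399 ≈ 0.5442

PAF ≈ 0.544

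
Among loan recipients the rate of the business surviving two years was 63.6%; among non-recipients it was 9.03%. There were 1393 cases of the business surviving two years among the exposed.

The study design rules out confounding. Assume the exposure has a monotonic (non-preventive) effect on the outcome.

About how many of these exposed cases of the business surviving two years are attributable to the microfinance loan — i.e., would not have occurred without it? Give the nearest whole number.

about 1195 cases

p₁ = 0.636, p₀ = 0.0903.
PN = (p₁ − p₀)/p₁ = (0.636 − 0.0903) / 0.636 ≈ 0.85802.
Attributable cases ≈ PN × (exposed cases) = 0.85802 × 1393 ≈ 1195.22.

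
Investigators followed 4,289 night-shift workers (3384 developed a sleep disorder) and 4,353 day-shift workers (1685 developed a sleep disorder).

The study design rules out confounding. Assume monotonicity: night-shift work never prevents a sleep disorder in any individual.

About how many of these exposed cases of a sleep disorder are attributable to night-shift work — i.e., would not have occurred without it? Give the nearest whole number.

p₁ = P(outcome | exposed) = 3384/4289 = 0.789
p₀ = P(outcome | unexposed) = 1685/4353 = 0.38709
PN = (p₁ − p₀)/p₁ = (0.789 − 0.38709) / 0.789 ≈ 0.50939.
Attributable cases ≈ PN × (exposed cases) = 0.50939 × 3384 ≈ 1723.77.

about 1724 cases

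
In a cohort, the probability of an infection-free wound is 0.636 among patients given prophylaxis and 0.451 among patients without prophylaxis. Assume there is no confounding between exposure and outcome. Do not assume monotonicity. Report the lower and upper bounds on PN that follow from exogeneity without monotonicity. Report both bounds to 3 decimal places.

0.291 ≤ PN ≤ 0.863

Let p₁ = 0.636, p₀ = 0.451.
Under exogeneity alone the bounds on PN are max{0,(p₁−p₀)/p₁} ≤ PN ≤ min{1,(1−p₀)/p₁}.
  lower = (p₁ − p₀)/p₁ = 0.185 / 0.636 ≈ 0.2909
  upper = min{1, (1 − p₀)/p₁} = 0.549 / 0.636 ≈ 0.8632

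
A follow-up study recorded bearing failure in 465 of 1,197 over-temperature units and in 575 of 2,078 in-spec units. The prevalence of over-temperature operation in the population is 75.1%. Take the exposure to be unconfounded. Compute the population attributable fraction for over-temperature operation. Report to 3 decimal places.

PAF ≈ 0.233

p₁ = P(outcome | exposed) = 465/1197 = 0.38847
p₀ = P(outcome | unexposed) = 575/2078 = 0.27671
Overall risk P(Y=1) = π·p₁ + (1−π)·p₀ = 0.751×0.38847 + 0.249×0.27671 = 0.36064.
Under exogeneity, PAF = [P(Y=1) − p₀] / P(Y=1).
PAF = (0.36064 − 0.27671) / 0.36064 ≈ 0.2327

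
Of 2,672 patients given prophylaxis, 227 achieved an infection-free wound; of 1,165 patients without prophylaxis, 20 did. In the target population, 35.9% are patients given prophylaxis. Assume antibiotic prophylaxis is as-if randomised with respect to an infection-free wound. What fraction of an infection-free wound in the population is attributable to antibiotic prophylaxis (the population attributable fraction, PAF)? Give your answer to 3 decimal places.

p₁ = P(outcome | exposed) = 227/2672 = 0.084955
p₀ = P(outcome | unexposed) = 20/1165 = 0.017167
Overall risk P(Y=1) = π·p₁ + (1−π)·p₀ = 0.359×0.084955 + 0.641×0.017167 = 0.041503.
Under exogeneity, PAF = [P(Y=1) − p₀] / P(Y=1).
PAF = (0.041503 − 0.017167) / 0.041503 ≈ 0.5864

PAF ≈ 0.586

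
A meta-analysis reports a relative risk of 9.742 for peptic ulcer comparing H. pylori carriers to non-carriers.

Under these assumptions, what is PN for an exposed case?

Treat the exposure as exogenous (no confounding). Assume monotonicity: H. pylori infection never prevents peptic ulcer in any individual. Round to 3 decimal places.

Under exogeneity and monotonicity, PN = (RR − 1) / RR = 1 − 1/RR.
PN = (9.742 − 1) / 9.742 = 8.742 / 9.742 ≈ 0.8974

PN ≈ 0.897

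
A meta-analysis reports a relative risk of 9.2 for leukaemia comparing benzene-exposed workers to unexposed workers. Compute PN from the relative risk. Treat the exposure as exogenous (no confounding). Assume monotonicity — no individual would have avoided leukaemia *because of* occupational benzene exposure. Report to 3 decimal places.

PN ≈ 0.891

Under exogeneity and monotonicity, PN = (RR − 1) / RR = 1 − 1/RR.
PN = (9.2 − 1) / 9.2 = 8.2 / 9.2 ≈ 0.8913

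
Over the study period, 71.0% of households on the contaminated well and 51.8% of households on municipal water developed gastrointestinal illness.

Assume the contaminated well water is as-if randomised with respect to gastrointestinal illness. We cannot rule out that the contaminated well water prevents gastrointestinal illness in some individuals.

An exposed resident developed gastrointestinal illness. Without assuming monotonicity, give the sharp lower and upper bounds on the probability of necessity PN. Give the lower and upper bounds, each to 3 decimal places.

p₁ = 0.71, p₀ = 0.518.
Under exogeneity alone the bounds on PN are max{0,(p₁−p₀)/p₁} ≤ PN ≤ min{1,(1−p₀)/p₁}.
  lower = (p₁ − p₀)/p₁ = 0.192 / 0.71 ≈ 0.2704
  upper = min{1, (1 − p₀)/p₁} = 0.482 / 0.71 ≈ 0.6789

0.270 ≤ PN ≤ 0.679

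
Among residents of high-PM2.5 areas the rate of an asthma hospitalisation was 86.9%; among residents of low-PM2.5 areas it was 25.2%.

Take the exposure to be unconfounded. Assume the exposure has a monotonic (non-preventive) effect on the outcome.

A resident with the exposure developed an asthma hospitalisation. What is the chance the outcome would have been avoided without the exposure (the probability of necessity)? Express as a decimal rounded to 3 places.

PN ≈ 0.710

p₁ = 0.869, p₀ = 0.252.
Under exogeneity and monotonicity, PN = (p₁ − p₀) / p₁.
PN = (0.869 − 0.252) / 0.869 = 0.617 / 0.869 ≈ 0.7100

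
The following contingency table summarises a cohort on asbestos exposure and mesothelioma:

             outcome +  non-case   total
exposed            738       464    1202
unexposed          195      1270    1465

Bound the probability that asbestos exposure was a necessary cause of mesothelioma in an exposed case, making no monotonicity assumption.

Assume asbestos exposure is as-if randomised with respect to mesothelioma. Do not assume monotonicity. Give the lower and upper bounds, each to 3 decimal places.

p₁ = P(outcome | exposed) = 738/1202 = 0.61398
p₀ = P(outcome | unexposed) = 195/1465 = 0.13311
Under exogeneity alone the bounds on PN are max{0,(p₁−p₀)/p₁} ≤ PN ≤ min{1,(1−p₀)/p₁}.
  lower = (p₁ − p₀)/p₁ = 0.48087 / 0.61398 ≈ 0.7832
  upper = min{1, (1 − p₀)/p₁} = 0.86689 / 0.61398 ≈ 1.4119 → capped at 1

0.783 ≤ PN ≤ 1.000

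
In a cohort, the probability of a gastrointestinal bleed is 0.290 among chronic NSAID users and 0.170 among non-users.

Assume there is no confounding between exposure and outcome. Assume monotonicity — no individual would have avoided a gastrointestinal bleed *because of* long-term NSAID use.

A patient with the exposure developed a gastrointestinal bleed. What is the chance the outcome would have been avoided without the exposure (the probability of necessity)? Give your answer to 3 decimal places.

PN ≈ 0.414

Let p₁ = 0.29, p₀ = 0.17.
Under exogeneity and monotonicity, PN = (p₁ − p₀) / p₁.
PN = (0.29 − 0.17) / 0.29 = 0.12 / 0.29 ≈ 0.4138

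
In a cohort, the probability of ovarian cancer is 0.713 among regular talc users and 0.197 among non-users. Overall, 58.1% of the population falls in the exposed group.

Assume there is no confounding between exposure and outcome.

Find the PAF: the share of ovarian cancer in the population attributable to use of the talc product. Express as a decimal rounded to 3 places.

PAF ≈ 0.603

Let p₁ = 0.713, p₀ = 0.197.
Overall risk P(Y=1) = π·p₁ + (1−π)·p₀ = 0.581×0.713 + 0.419×0.197 = 0.4968.
Under exogeneity, PAF = [P(Y=1) − p₀] / P(Y=1).
PAF = (0.4968 − 0.197) / 0.4968 ≈ 0.6035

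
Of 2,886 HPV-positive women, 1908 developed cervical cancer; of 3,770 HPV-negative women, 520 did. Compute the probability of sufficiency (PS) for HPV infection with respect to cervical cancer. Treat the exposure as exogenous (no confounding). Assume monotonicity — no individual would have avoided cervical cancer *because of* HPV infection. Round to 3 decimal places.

PS ≈ 0.607

p₁ = P(outcome | exposed) = 1908/2886 = 0.66112
p₀ = P(outcome | unexposed) = 520/3770 = 0.13793
Under exogeneity and monotonicity, PS = (p₁ − p₀) / (1 − p₀).
PS = (0.66112 − 0.13793) / (1 − 0.13793) = 0.52319 / 0.86207 ≈ 0.6069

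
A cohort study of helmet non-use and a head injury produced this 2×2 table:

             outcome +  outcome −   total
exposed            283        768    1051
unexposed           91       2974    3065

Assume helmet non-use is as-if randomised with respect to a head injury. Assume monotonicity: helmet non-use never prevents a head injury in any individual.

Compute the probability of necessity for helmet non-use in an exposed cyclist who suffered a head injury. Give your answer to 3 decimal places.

PN ≈ 0.890

p₁ = P(outcome | exposed) = 283/1051 = 0.26927
p₀ = P(outcome | unexposed) = 91/3065 = 0.02969
Under exogeneity and monotonicity, PN = (p₁ − p₀)/p₁.
PN = (0.26927 − 0.02969) / 0.26927 ≈ 0.8897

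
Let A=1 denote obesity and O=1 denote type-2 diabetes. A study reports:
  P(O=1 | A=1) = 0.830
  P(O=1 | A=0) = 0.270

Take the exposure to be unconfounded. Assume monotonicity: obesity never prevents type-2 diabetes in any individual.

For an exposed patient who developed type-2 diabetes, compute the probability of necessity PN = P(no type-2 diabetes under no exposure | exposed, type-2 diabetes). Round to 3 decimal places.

Let p₁ = 0.83, p₀ = 0.27.
Under exogeneity and monotonicity, PN = (p₁ − p₀) / p₁.
PN = (0.83 − 0.27) / 0.83 = 0.56 / 0.83 ≈ 0.6747

PN ≈ 0.675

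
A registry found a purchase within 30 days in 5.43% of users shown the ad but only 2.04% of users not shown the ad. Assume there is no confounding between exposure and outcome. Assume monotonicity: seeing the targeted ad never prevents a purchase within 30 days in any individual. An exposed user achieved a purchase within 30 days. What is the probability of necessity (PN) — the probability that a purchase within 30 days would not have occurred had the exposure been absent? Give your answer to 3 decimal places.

PN ≈ 0.624

p₁ = 0.0543, p₀ = 0.0204.
Under exogeneity and monotonicity, PN = (p₁ − p₀) / p₁.
PN = (0.0543 − 0.0204) / 0.0543 = 0.0339 / 0.0543 ≈ 0.6243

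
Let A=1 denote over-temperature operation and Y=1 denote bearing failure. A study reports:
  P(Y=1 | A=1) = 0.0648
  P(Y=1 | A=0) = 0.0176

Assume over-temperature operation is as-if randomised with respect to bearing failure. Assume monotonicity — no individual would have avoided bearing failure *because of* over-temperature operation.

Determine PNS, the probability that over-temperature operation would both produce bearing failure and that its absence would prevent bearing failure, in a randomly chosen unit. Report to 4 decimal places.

PNS ≈ 0.0472

Let p₁ = 0.0648, p₀ = 0.0176.
Under exogeneity and monotonicity, PNS = p₁ − p₀.
PNS = 0.0648 − 0.0176 = 0.0472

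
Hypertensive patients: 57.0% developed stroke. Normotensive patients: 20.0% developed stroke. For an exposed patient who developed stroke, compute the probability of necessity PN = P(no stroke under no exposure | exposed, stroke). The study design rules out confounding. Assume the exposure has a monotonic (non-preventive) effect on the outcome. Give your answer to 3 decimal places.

p₁ = 0.57, p₀ = 0.2.
Under exogeneity and monotonicity, PN = (p₁ − p₀) / p₁.
PN = (0.57 − 0.2) / 0.57 = 0.37 / 0.57 ≈ 0.6491

PN ≈ 0.649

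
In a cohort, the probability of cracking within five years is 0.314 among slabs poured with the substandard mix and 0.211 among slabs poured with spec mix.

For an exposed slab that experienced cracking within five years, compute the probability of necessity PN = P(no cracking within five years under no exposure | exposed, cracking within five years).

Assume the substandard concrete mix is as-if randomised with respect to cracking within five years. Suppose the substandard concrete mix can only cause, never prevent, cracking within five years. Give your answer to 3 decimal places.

Let p₁ = 0.314, p₀ = 0.211.
Under exogeneity and monotonicity, PN = (p₁ − p₀) / p₁.
PN = (0.314 − 0.211) / 0.314 = 0.103 / 0.314 ≈ 0.3280

PN ≈ 0.328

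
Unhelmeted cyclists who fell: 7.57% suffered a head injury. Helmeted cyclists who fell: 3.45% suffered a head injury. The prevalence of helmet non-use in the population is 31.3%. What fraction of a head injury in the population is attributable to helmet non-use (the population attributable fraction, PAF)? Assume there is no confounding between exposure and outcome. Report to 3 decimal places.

PAF ≈ 0.272

p₁ = 0.0757, p₀ = 0.0345.
Overall risk P(Y=1) = π·p₁ + (1−π)·p₀ = 0.313×0.0757 + 0.687×0.0345 = 0.047396.
Under exogeneity, PAF = [P(Y=1) − p₀] / P(Y=1).
PAF = (0.047396 − 0.0345) / 0.047396 ≈ 0.2721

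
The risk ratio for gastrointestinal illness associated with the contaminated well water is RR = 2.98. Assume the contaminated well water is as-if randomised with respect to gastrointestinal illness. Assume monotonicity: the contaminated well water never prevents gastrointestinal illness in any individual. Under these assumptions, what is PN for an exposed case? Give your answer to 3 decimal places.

PN ≈ 0.664

Under exogeneity and monotonicity, PN = (RR − 1) / RR = 1 − 1/RR.
PN = (2.98 − 1) / 2.98 = 1.98 / 2.98 ≈ 0.6644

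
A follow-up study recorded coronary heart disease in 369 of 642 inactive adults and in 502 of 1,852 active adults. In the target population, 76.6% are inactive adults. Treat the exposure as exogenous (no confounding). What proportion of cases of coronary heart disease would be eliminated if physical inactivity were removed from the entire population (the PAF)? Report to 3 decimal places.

p₁ = P(outcome | exposed) = 369/642 = 0.57477
p₀ = P(outcome | unexposed) = 502/1852 = 0.27106
Overall risk P(Y=1) = π·p₁ + (1−π)·p₀ = 0.766×0.57477 + 0.234×0.27106 = 0.5037.
Under exogeneity, PAF = [P(Y=1) − p₀] / P(Y=1).
PAF = (0.5037 − 0.27106) / 0.5037 ≈ 0.4619

PAF ≈ 0.462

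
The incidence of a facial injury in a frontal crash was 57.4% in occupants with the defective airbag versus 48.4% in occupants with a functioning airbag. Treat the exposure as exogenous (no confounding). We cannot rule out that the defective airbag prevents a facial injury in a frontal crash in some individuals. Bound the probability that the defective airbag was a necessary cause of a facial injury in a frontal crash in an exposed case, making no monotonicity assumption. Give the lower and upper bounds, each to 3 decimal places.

p₁ = 0.574, p₀ = 0.484.
Under exogeneity alone the bounds on PN are max{0,(p₁−p₀)/p₁} ≤ PN ≤ min{1,(1−p₀)/p₁}.
  lower = (p₁ − p₀)/p₁ = 0.09 / 0.574 ≈ 0.1568
  upper = min{1, (1 − p₀)/p₁} = 0.516 / 0.574 ≈ 0.8990

0.157 ≤ PN ≤ 0.899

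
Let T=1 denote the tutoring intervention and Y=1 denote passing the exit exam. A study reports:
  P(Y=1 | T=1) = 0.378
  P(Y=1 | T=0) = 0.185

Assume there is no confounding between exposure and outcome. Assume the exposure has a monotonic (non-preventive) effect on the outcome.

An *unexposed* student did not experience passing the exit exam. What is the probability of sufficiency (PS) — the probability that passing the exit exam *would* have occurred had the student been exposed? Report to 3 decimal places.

PS ≈ 0.237

Let p₁ = 0.378, p₀ = 0.185.
Under exogeneity and monotonicity, PS = (p₁ − p₀) / (1 − p₀).
PS = (0.378 − 0.185) / (1 − 0.185) = 0.193 / 0.815 ≈ 0.2368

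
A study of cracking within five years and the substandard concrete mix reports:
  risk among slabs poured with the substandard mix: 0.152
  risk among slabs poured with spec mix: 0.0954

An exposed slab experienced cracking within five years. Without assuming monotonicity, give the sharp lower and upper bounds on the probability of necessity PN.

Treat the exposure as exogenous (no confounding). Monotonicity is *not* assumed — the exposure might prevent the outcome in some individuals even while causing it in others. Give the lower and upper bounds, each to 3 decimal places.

Let p₁ = 0.152, p₀ = 0.0954.
Under exogeneity alone the bounds on PN are max{0,(p₁−p₀)/p₁} ≤ PN ≤ min{1,(1−p₀)/p₁}.
  lower = (p₁ − p₀)/p₁ = 0.0566 / 0.152 ≈ 0.3724
  upper = min{1, (1 − p₀)/p₁} = 0.9046 / 0.152 ≈ 5.9513 → capped at 1

0.372 ≤ PN ≤ 1.000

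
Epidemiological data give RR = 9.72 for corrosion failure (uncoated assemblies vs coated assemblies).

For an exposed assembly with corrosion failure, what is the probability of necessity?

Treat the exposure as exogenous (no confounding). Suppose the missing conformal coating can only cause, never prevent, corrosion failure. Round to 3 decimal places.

PN ≈ 0.897

Under exogeneity and monotonicity, PN = (RR − 1) / RR = 1 − 1/RR.
PN = (9.72 − 1) / 9.72 = 8.72 / 9.72 ≈ 0.8971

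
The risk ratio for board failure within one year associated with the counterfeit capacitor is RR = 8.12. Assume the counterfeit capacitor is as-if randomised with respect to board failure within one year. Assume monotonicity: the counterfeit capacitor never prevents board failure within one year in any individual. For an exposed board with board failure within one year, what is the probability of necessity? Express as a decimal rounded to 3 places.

Under exogeneity and monotonicity, PN = (RR − 1) / RR = 1 − 1/RR.
PN = (8.12 − 1) / 8.12 = 7.12 / 8.12 ≈ 0.8768

PN ≈ 0.877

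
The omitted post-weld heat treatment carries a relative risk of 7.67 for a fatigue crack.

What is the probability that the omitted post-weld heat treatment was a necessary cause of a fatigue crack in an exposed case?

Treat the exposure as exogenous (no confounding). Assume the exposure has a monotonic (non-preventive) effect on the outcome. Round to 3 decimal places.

PN ≈ 0.870

Under exogeneity and monotonicity, PN = (RR − 1) / RR = 1 − 1/RR.
PN = (7.67 − 1) / 7.67 = 6.67 / 7.67 ≈ 0.8696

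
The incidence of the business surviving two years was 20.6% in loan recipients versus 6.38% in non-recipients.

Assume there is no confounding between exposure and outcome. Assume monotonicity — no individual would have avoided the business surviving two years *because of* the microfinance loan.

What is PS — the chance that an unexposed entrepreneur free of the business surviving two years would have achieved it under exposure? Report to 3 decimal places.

PS ≈ 0.152

p₁ = 0.206, p₀ = 0.0638.
Under exogeneity and monotonicity, PS = (p₁ − p₀) / (1 − p₀).
PS = (0.206 − 0.0638) / (1 − 0.0638) = 0.1422 / 0.9362 ≈ 0.1519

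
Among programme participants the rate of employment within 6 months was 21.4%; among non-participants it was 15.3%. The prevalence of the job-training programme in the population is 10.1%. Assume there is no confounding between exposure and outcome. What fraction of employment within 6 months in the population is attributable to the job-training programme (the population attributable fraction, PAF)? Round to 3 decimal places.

p₁ = 0.214, p₀ = 0.153.
Overall risk P(Y=1) = π·p₁ + (1−π)·p₀ = 0.101×0.214 + 0.899×0.153 = 0.15916.
Under exogeneity, PAF = [P(Y=1) − p₀] / P(Y=1).
PAF = (0.15916 − 0.153) / 0.15916 ≈ 0.0387

PAF ≈ 0.039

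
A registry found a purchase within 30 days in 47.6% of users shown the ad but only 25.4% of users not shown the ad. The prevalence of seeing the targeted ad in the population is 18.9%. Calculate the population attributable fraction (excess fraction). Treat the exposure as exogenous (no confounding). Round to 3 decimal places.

PAF ≈ 0.142

p₁ = 0.476, p₀ = 0.254.
Overall risk P(Y=1) = π·p₁ + (1−π)·p₀ = 0.189×0.476 + 0.811×0.254 = 0.29596.
Under exogeneity, PAF = [P(Y=1) − p₀] / P(Y=1).
PAF = (0.29596 − 0.254) / 0.29596 ≈ 0.1418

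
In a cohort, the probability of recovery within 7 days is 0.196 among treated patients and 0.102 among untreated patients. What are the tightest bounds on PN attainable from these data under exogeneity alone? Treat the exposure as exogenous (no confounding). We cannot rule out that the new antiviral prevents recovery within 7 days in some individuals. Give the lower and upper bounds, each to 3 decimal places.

Let p₁ = 0.196, p₀ = 0.102.
Under exogeneity alone the bounds on PN are max{0,(p₁−p₀)/p₁} ≤ PN ≤ min{1,(1−p₀)/p₁}.
  lower = (p₁ − p₀)/p₁ = 0.094 / 0.196 ≈ 0.4796
  upper = min{1, (1 − p₀)/p₁} = 0.898 / 0.196 ≈ 4.5816 → capped at 1

0.480 ≤ PN ≤ 1.000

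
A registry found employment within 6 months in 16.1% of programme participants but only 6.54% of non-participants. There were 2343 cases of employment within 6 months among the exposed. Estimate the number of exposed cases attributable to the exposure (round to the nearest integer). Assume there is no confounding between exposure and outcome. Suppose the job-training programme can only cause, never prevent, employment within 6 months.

p₁ = 0.161, p₀ = 0.0654.
PN = (p₁ − p₀)/p₁ = (0.161 − 0.0654) / 0.161 ≈ 0.59379.
Attributable cases ≈ PN × (exposed cases) = 0.59379 × 2343 ≈ 1391.25.

about 1391 cases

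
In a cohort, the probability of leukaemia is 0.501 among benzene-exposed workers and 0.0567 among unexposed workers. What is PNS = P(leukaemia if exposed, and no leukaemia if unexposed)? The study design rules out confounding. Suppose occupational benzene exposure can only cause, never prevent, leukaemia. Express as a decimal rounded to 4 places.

Let p₁ = 0.501, p₀ = 0.0567.
Under exogeneity and monotonicity, PNS = p₁ − p₀.
PNS = 0.501 − 0.0567 = 0.4443

PNS ≈ 0.4443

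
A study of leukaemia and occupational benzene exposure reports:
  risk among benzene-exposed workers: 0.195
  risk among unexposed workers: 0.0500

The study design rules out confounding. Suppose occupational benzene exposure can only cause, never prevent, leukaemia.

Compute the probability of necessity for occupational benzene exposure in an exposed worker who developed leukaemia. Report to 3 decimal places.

Let p₁ = 0.195, p₀ = 0.05.
Under exogeneity and monotonicity, PN = (p₁ − p₀) / p₁.
PN = (0.195 − 0.05) / 0.195 = 0.145 / 0.195 ≈ 0.7436

PN ≈ 0.744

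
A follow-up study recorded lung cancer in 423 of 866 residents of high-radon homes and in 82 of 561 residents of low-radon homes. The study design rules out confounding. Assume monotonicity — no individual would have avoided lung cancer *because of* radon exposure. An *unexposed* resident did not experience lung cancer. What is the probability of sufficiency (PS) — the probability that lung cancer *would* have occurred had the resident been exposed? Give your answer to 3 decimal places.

p₁ = P(outcome | exposed) = 423/866 = 0.48845
p₀ = P(outcome | unexposed) = 82/561 = 0.14617
Under exogeneity and monotonicity, PS = (p₁ − p₀) / (1 − p₀).
PS = (0.48845 − 0.14617) / (1 − 0.14617) = 0.34229 / 0.85383 ≈ 0.4009

PS ≈ 0.401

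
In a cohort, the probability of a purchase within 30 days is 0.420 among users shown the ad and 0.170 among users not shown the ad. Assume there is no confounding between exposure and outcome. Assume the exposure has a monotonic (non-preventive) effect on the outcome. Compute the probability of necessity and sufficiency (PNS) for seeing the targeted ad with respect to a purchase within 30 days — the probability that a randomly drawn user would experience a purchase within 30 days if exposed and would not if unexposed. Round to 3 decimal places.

Let p₁ = 0.42, p₀ = 0.17.
Under exogeneity and monotonicity, PNS = p₁ − p₀.
PNS = 0.42 − 0.17 = 0.25

PNS ≈ 0.250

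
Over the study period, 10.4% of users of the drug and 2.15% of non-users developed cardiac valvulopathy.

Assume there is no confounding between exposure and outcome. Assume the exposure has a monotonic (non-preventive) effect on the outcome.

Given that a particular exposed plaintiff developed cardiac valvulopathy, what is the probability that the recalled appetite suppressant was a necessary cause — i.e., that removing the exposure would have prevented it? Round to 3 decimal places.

p₁ = 0.104, p₀ = 0.0215.
Under exogeneity and monotonicity, PN = (p₁ − p₀) / p₁.
PN = (0.104 − 0.0215) / 0.104 = 0.0825 / 0.104 ≈ 0.7933

PN ≈ 0.793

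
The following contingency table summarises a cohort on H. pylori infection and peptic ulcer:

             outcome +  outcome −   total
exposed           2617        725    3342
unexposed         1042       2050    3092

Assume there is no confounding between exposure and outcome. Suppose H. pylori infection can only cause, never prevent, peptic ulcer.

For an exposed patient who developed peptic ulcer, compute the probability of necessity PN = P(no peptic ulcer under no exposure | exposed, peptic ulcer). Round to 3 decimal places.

p₁ = P(outcome | exposed) = 2617/3342 = 0.78306
p₀ = P(outcome | unexposed) = 1042/3092 = 0.337
Under exogeneity and monotonicity, PN = (p₁ − p₀) / p₁.
PN = (0.78306 − 0.337) / 0.78306 = 0.44607 / 0.78306 ≈ 0.5696

PN ≈ 0.570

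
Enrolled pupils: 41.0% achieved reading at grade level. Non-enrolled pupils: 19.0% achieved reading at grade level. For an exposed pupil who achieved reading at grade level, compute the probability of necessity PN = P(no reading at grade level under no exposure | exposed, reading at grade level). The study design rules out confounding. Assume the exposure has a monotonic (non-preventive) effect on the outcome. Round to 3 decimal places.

PN ≈ 0.537

p₁ = 0.41, p₀ = 0.19.
Under exogeneity and monotonicity, PN = (p₁ − p₀) / p₁.
PN = (0.41 − 0.19) / 0.41 = 0.22 / 0.41 ≈ 0.5366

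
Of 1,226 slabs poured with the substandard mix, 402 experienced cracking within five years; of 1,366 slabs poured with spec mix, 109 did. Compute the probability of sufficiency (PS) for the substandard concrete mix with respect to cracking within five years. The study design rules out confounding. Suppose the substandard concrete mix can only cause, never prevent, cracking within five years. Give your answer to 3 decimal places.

PS ≈ 0.270

p₁ = P(outcome | exposed) = 402/1226 = 0.3279
p₀ = P(outcome | unexposed) = 109/1366 = 0.079795
Under exogeneity and monotonicity, PS = (p₁ − p₀) / (1 − p₀).
PS = (0.3279 − 0.079795) / (1 − 0.079795) = 0.2481 / 0.9202 ≈ 0.2696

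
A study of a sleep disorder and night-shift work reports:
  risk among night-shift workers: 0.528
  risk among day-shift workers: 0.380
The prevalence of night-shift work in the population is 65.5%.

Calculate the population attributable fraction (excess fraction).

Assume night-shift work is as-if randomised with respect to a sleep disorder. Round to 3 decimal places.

PAF ≈ 0.203

Let p₁ = 0.528, p₀ = 0.38.
Overall risk P(Y=1) = π·p₁ + (1−π)·p₀ = 0.655×0.528 + 0.345×0.38 = 0.47694.
Under exogeneity, PAF = [P(Y=1) − p₀] / P(Y=1).
PAF = (0.47694 − 0.38) / 0.47694 ≈ 0.2033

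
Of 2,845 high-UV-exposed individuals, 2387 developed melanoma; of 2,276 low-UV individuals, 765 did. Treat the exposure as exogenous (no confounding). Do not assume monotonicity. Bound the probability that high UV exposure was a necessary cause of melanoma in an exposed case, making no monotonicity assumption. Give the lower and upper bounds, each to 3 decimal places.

0.599 ≤ PN ≤ 0.791

p₁ = P(outcome | exposed) = 2387/2845 = 0.83902
p₀ = P(outcome | unexposed) = 765/2276 = 0.33612
Under exogeneity alone the bounds on PN are max{0,(p₁−p₀)/p₁} ≤ PN ≤ min{1,(1−p₀)/p₁}.
  lower = (p₁ − p₀)/p₁ = 0.5029 / 0.83902 ≈ 0.5994
  upper = min{1, (1 − p₀)/p₁} = 0.66388 / 0.83902 ≈ 0.7913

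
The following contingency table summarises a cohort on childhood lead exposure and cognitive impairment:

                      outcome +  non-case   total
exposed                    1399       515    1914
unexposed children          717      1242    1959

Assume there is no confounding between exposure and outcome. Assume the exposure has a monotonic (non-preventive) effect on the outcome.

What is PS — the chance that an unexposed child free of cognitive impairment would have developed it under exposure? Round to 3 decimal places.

p₁ = P(outcome | exposed) = 1399/1914 = 0.73093
p₀ = P(outcome | unexposed) = 717/1959 = 0.366
Under exogeneity and monotonicity, PS = (p₁ − p₀) / (1 − p₀).
PS = (0.73093 − 0.366) / (1 − 0.366) = 0.36493 / 0.634 ≈ 0.5756

PS ≈ 0.576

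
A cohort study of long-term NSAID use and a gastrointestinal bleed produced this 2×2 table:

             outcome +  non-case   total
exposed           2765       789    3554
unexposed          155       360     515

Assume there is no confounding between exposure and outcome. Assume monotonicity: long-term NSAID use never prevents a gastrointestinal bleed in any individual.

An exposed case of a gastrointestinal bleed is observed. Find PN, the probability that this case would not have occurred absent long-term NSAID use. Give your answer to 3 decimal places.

p₁ = P(outcome | exposed) = 2765/3554 = 0.778
p₀ = P(outcome | unexposed) = 155/515 = 0.30097
Under exogeneity and monotonicity, PN = (p₁ − p₀)/p₁.
PN = (0.778 − 0.30097) / 0.778 ≈ 0.6131

PN ≈ 0.613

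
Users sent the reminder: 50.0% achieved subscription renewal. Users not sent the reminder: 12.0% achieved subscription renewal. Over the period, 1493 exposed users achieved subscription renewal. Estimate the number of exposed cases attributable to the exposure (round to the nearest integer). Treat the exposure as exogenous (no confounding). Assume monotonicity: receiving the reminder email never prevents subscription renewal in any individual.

p₁ = 0.5, p₀ = 0.12.
PN = (p₁ − p₀)/p₁ = (0.5 − 0.12) / 0.5 ≈ 0.76000.
Attributable cases ≈ PN × (exposed cases) = 0.76000 × 1493 ≈ 1134.68.

about 1135 cases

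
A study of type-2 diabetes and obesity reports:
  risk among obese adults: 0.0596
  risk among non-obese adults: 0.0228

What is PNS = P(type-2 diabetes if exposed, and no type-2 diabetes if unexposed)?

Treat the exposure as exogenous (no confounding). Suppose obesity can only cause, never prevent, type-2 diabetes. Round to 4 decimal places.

Let p₁ = 0.0596, p₀ = 0.0228.
Under exogeneity and monotonicity, PNS = p₁ − p₀.
PNS = 0.0596 − 0.0228 = 0.0368

PNS ≈ 0.0368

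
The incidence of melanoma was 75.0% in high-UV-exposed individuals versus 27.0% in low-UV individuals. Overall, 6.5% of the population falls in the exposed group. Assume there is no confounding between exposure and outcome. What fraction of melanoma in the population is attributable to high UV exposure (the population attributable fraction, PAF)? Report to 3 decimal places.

p₁ = 0.75, p₀ = 0.27.
Overall risk P(Y=1) = π·p₁ + (1−π)·p₀ = 0.065×0.75 + 0.935×0.27 = 0.3012.
Under exogeneity, PAF = [P(Y=1) − p₀] / P(Y=1).
PAF = (0.3012 − 0.27) / 0.3012 ≈ 0.1036

PAF ≈ 0.104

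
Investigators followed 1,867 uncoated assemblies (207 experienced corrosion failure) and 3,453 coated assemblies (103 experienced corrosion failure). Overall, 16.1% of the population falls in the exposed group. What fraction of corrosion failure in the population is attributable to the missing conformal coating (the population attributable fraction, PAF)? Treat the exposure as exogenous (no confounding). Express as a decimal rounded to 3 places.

PAF ≈ 0.304

p₁ = P(outcome | exposed) = 207/1867 = 0.11087
p₀ = P(outcome | unexposed) = 103/3453 = 0.029829
Overall risk P(Y=1) = π·p₁ + (1−π)·p₀ = 0.161×0.11087 + 0.839×0.029829 = 0.042877.
Under exogeneity, PAF = [P(Y=1) − p₀] / P(Y=1).
PAF = (0.042877 − 0.029829) / 0.042877 ≈ 0.3043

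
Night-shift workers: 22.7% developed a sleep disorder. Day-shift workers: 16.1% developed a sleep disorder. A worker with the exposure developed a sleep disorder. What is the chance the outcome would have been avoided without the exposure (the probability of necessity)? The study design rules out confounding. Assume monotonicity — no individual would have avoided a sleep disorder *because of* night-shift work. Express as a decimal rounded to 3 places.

PN ≈ 0.291

p₁ = 0.227, p₀ = 0.161.
Under exogeneity and monotonicity, PN = (p₁ − p₀) / p₁.
PN = (0.227 − 0.161) / 0.227 = 0.066 / 0.227 ≈ 0.2907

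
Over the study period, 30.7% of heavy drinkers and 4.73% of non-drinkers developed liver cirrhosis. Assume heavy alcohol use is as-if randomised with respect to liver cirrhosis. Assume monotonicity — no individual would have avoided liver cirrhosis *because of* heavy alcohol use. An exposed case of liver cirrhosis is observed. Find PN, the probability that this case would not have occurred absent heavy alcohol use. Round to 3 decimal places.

PN ≈ 0.846

p₁ = 0.307, p₀ = 0.0473.
Under exogeneity and monotonicity, PN = (p₁ − p₀) / p₁.
PN = (0.307 − 0.0473) / 0.307 = 0.2597 / 0.307 ≈ 0.8459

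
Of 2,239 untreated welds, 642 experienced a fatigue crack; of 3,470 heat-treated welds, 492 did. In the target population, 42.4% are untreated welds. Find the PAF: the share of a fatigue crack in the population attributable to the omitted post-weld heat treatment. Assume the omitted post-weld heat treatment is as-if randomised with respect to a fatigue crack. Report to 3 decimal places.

PAF ≈ 0.302

p₁ = P(outcome | exposed) = 642/2239 = 0.28674
p₀ = P(outcome | unexposed) = 492/3470 = 0.14179
Overall risk P(Y=1) = π·p₁ + (1−π)·p₀ = 0.424×0.28674 + 0.576×0.14179 = 0.20324.
Under exogeneity, PAF = [P(Y=1) − p₀] / P(Y=1).
PAF = (0.20324 − 0.14179) / 0.20324 ≈ 0.3024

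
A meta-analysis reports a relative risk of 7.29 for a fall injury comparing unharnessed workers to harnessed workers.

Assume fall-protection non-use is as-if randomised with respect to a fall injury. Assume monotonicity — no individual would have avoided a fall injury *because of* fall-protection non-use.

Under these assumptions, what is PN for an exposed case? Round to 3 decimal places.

Under exogeneity and monotonicity, PN = (RR − 1) / RR = 1 − 1/RR.
PN = (7.29 − 1) / 7.29 = 6.29 / 7.29 ≈ 0.8628

PN ≈ 0.863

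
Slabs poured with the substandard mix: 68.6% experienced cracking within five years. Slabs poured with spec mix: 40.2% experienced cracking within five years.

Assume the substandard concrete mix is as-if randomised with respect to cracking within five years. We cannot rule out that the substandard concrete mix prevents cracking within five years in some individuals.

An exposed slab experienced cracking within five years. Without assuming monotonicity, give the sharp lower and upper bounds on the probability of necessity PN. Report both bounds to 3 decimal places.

0.414 ≤ PN ≤ 0.872

p₁ = 0.686, p₀ = 0.402.
Under exogeneity alone the bounds on PN are max{0,(p₁−p₀)/p₁} ≤ PN ≤ min{1,(1−p₀)/p₁}.
  lower = (p₁ − p₀)/p₁ = 0.284 / 0.686 ≈ 0.4140
  upper = min{1, (1 − p₀)/p₁} = 0.598 / 0.686 ≈ 0.8717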